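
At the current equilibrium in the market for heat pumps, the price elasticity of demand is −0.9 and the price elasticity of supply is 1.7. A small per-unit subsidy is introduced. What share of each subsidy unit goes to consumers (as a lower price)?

Consumer share = 17/26

For a small subsidy around the equilibrium, the benefit split depends on the relative slopes, which at a point are proportional to the elasticities.
Buyer share = εs/(εs + |εd|) = 1.7/(1.7 + 0.9) = 17/26; seller share = |εd|/(εs + |εd|) = 9/26.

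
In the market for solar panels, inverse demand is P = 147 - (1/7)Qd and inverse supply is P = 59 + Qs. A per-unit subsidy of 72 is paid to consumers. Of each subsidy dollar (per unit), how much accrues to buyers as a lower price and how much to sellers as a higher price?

Pre-subsidy: 147 - (1/7)Q = 59 + Q gives Q* = 77 and P* = 136.
With the rebate, buyers effectively pay Pb = Ps − 72, where Ps is the price sellers receive.
On the curves, Pb = 147 - (1/7)Q and Ps = 59 + Q; the wedge Ps − Pb = 72 gives 59 + Q − (147 - (1/7)Q) = 72, so Q' = 140.
Then Pb = 147 − (1/7)·140 = 127 and Ps = 59 + 1·140 = 199.
Buyers' price falls by P* − Pb = 136 − 127 = 9; sellers' price rises by Ps − P* = 199 − 136 = 63.

Buyers gain 9 per unit; sellers gain 63 per unit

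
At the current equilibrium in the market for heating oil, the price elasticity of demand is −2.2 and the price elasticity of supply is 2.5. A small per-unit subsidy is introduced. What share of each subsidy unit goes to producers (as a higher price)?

For a small subsidy around the equilibrium, the benefit split depends on the relative slopes, which at a point are proportional to the elasticities.
Buyer share = εs/(εs + |εd|) = 2.5/(2.5 + 2.2) = 25/47; seller share = |εd|/(εs + |εd|) = 22/47.
So producers capture 22/47 of the subsidy.

Producer share = 22/47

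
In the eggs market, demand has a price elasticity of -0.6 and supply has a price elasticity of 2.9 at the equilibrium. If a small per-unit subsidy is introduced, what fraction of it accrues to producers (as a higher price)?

For a small subsidy around the equilibrium, the benefit split depends on the relative slopes, which at a point are proportional to the elasticities.
Buyer share = εs/(εs + |εd|) = 2.9/(2.9 + 0.6) = 29/35; seller share = |εd|/(εs + |εd|) = 6/35.
So producers capture 6/35 of the subsidy.

Producer share = 6/35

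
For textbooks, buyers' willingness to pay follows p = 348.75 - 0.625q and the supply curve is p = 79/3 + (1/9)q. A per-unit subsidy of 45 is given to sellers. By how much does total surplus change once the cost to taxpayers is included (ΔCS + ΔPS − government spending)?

Net change in total surplus = -72900/53

Pre-subsidy: 348.75 - 0.625q = 79/3 + (1/9)q gives q* = 438 and p* = 75.
With the subsidy, sellers receive ps = pb + 45 for each unit, where pb is the price buyers pay.
On the curves, pb = 348.75 - 0.625q and ps = 79/3 + (1/9)q; the wedge ps − pb = 45 gives 79/3 + (1/9)q − (348.75 - 0.625q) = 45, so q' = 26454/53.
Then pb = 348.75 − 0.625·(26454/53) = 1950/53 and ps = 79/3 + (1/9)·(26454/53) = 4335/53.
ΔCS = ½(438 + 26454/53)(75 − 1950/53) = 50288850/2809; ΔPS = ½(438 + 26454/53)(4335/53 − 75) = 8940240/2809.
Government spending = 45 × 26454/53 = 1190430/53.
Net change = 50288850/2809 + 8940240/2809 − 1190430/53 = -72900/53. The loss equals the DWL triangle ½·45·3240/53.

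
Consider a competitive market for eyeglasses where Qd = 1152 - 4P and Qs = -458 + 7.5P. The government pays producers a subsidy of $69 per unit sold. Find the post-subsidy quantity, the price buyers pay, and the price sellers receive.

Pre-subsidy: 1152 - 4P = -458 + 7.5P gives P* = 140, Q* = 592.
With the subsidy, sellers receive Ps = Pb + 69 for each unit, where Pb is the price buyers pay.
Supply in terms of Pb becomes Qs = -458 + 7.5(Pb + 69) = 59.5 + 7.5Pb. Setting this equal to demand: 1152 - 4Pb = 59.5 + 7.5Pb, so Pb = 95.
Sellers receive Ps = 95 + 69 = 164; Q' = 1152 − 4·95 = 772.

Q' = 772; buyers pay $95; sellers receive $164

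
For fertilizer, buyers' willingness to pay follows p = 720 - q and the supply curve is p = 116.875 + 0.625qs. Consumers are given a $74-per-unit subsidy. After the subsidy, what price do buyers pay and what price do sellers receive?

Pre-subsidy: 720 - q = 116.875 + 0.625q gives q* = 4825/13 and p* = 4535/13.
With the rebate, buyers effectively pay pb = ps − 74, where ps is the price sellers receive.
On the curves, pb = 720 - q and ps = 116.875 + 0.625q; the wedge ps − pb = 74 gives 116.875 + 0.625q − (720 - q) = 74, so q' = 5417/13.
Then pb = 720 − 1·(5417/13) = 3943/13 and ps = 116.875 + 0.625·(5417/13) = 4905/13.

Buyers pay 3943/13; sellers receive 4905/13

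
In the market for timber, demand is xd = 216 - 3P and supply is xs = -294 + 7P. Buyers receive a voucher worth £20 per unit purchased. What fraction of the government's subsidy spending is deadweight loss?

Pre-subsidy: 216 - 3P = -294 + 7P gives P* = 51, x* = 63.
With the rebate, buyers effectively pay Pb = Ps − 20, where Ps is the price sellers receive.
Demand in terms of Ps becomes xd = 216 − 3(Ps − 20) = 276 - 3Ps. Setting this equal to supply: 276 - 3Ps = -294 + 7Ps, so Ps = 57.
Buyers pay Pb = 57 − 20 = 37; x' = -294 + 7·57 = 105.
ΔCS = ½(63 + 105)(51 − 37) = 1176; ΔPS = ½(63 + 105)(57 − 51) = 504.
Government spending = 20 × 105 = 2100.
DWL = ½ × 20 × (105 − 63) = 420; fraction = 420 / 2100 = 0.2.

DWL / government spending = 0.2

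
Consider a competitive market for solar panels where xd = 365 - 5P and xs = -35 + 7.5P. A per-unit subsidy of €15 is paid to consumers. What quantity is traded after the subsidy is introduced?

Pre-subsidy: 365 - 5P = -35 + 7.5P gives P* = 32, x* = 205.
With the rebate, buyers effectively pay Pb = Ps − 15, where Ps is the price sellers receive.
Demand in terms of Ps becomes xd = 365 − 5(Ps − 15) = 440 - 5Ps. Setting this equal to supply: 440 - 5Ps = -35 + 7.5Ps, so Ps = 38.
Buyers pay Pb = 38 − 15 = 23; x' = -35 + 7.5·38 = 250.

x' = 250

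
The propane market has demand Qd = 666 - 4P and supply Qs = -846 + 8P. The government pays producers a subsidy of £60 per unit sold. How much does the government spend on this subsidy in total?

Pre-subsidy: 666 - 4P = -846 + 8P gives P* = 126, Q* = 162.
With the subsidy, sellers receive Ps = Pb + 60 for each unit, where Pb is the price buyers pay.
Supply in terms of Pb becomes Qs = -846 + 8(Pb + 60) = -366 + 8Pb. Setting this equal to demand: 666 - 4Pb = -366 + 8Pb, so Pb = 86.
Sellers receive Ps = 86 + 60 = 146; Q' = 666 − 4·86 = 322.
Government outlay = subsidy × quantity = 60 × 322 = 19320.

Government cost = £19320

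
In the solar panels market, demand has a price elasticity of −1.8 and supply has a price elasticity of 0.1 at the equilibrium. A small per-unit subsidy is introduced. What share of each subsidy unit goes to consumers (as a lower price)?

For a small subsidy around the equilibrium, the benefit split depends on the relative slopes, which at a point are proportional to the elasticities.
Buyer share = εs/(εs + |εd|) = 0.1/(0.1 + 1.8) = 1/19; seller share = |εd|/(εs + |εd|) = 18/19.

Consumer share = 1/19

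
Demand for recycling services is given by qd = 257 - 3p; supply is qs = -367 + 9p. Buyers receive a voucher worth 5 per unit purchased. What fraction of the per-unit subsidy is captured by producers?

Pre-subsidy: 257 - 3p = -367 + 9p gives p* = 52, q* = 101.
With the rebate, buyers effectively pay pb = ps − 5, where ps is the price sellers receive.
Demand in terms of ps becomes qd = 257 − 3(ps − 5) = 272 - 3ps. Setting this equal to supply: 272 - 3ps = -367 + 9ps, so ps = 53.25.
Buyers pay pb = 53.25 − 5 = 48.25; q' = -367 + 9·53.25 = 112.25.
Buyers' price falls by p* − pb = 52 − 48.25 = 3.75; sellers' price rises by ps − p* = 53.25 − 52 = 1.25.
So producers capture 1.25/5 = 0.25 of each unit of subsidy.

Producer share = 0.25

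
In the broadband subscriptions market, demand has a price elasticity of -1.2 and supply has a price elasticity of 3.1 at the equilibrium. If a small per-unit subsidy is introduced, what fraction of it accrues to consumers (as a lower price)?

Consumer share = 31/43

For a small subsidy around the equilibrium, the benefit split depends on the relative slopes, which at a point are proportional to the elasticities.
Buyer share = εs/(εs + |εd|) = 3.1/(3.1 + 1.2) = 31/43; seller share = |εd|/(εs + |εd|) = 12/43.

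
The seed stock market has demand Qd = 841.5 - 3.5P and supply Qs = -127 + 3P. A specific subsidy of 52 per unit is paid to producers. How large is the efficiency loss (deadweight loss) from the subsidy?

Deadweight loss = 2184

Pre-subsidy: 841.5 - 3.5P = -127 + 3P gives P* = 149, Q* = 320.
With the subsidy, sellers receive Ps = Pb + 52 for each unit, where Pb is the price buyers pay.
Supply in terms of Pb becomes Qs = -127 + 3(Pb + 52) = 29 + 3Pb. Setting this equal to demand: 841.5 - 3.5Pb = 29 + 3Pb, so Pb = 125.
Sellers receive Ps = 125 + 52 = 177; Q' = 841.5 − 3.5·125 = 404.
The subsidy expands output by 404 − 320 = 84 past the efficient level; on those units the gap between marginal cost and willingness to pay runs from 0 up to 52.
DWL = ½ × 52 × 84 = 2184.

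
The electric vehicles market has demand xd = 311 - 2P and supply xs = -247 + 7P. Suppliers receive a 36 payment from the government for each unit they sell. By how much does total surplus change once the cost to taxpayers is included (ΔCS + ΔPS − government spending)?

Net change in total surplus = -1008

Pre-subsidy: 311 - 2P = -247 + 7P gives P* = 62, x* = 187.
With the subsidy, sellers receive Ps = Pb + 36 for each unit, where Pb is the price buyers pay.
Supply in terms of Pb becomes xs = -247 + 7(Pb + 36) = 5 + 7Pb. Setting this equal to demand: 311 - 2Pb = 5 + 7Pb, so Pb = 34.
Sellers receive Ps = 34 + 36 = 70; x' = 311 − 2·34 = 243.
ΔCS = ½(187 + 243)(62 − 34) = 6020; ΔPS = ½(187 + 243)(70 − 62) = 1720.
Government spending = 36 × 243 = 8748.
Net change = 6020 + 1720 − 8748 = -1008. The loss equals the DWL triangle ½·36·56.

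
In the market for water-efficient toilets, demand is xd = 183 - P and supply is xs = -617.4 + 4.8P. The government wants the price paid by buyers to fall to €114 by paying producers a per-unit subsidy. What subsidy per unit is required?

Required subsidy s = €29 per unit

At a buyer price of 114, quantity demanded is 183 − 1·114 = 69.
Sellers supply 69 only when they receive Ps with -617.4 + 4.8·Ps = 69, i.e. Ps = 143.
s = Ps − Pb = 143 − 114 = 29.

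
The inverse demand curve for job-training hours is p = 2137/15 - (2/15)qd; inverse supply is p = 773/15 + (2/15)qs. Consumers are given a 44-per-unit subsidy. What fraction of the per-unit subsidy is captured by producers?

Pre-subsidy: 2137/15 - (2/15)q = 773/15 + (2/15)q gives q* = 341 and p* = 97.
With the rebate, buyers effectively pay pb = ps − 44, where ps is the price sellers receive.
On the curves, pb = 2137/15 - (2/15)q and ps = 773/15 + (2/15)q; the wedge ps − pb = 44 gives 773/15 + (2/15)q − (2137/15 - (2/15)q) = 44, so q' = 506.
Then pb = 2137/15 − (2/15)·506 = 75 and ps = 773/15 + (2/15)·506 = 119.
Buyers' price falls by p* − pb = 97 − 75 = 22; sellers' price rises by ps − p* = 119 − 97 = 22.
So producers capture 22/44 = 0.5 of each unit of subsidy.

Producer share = 0.5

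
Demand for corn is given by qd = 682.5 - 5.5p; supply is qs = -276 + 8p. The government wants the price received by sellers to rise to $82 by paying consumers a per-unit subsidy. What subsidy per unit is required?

At a seller price of 82, quantity supplied is -276 + 8·82 = 380.
Buyers absorb 380 only when they pay pb with 682.5 − 5.5·pb = 380, i.e. pb = 55.
s = ps − pb = 82 − 55 = 27.

Required subsidy s = $27 per unit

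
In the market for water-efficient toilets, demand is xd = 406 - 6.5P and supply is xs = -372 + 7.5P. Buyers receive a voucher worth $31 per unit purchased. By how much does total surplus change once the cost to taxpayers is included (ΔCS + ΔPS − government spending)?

Pre-subsidy: 406 - 6.5P = -372 + 7.5P gives P* = 389/7, x* = 627/14.
With the rebate, buyers effectively pay Pb = Ps − 31, where Ps is the price sellers receive.
Demand in terms of Ps becomes xd = 406 − 6.5(Ps − 31) = 607.5 - 6.5Ps. Setting this equal to supply: 607.5 - 6.5Ps = -372 + 7.5Ps, so Ps = 1959/28.
Buyers pay Pb = 1959/28 − 31 = 1091/28; x' = -372 + 7.5·(1959/28) = 8553/56.
ΔCS = ½(627/14 + 8553/56)(389/7 − 1091/28) = 5143365/3136; ΔPS = ½(627/14 + 8553/56)(1959/28 − 389/7) = 4457583/3136.
Government spending = 31 × 8553/56 = 265143/56.
Net change = 5143365/3136 + 4457583/3136 − 265143/56 = -187395/112. The loss equals the DWL triangle ½·31·6045/56.

Net change in total surplus = -187395/112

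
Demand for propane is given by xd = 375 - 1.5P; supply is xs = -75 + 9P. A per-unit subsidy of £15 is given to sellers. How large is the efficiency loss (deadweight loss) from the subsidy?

Deadweight loss = 2025/14

Pre-subsidy: 375 - 1.5P = -75 + 9P gives P* = 300/7, x* = 2175/7.
With the subsidy, sellers receive Ps = Pb + 15 for each unit, where Pb is the price buyers pay.
Supply in terms of Pb becomes xs = -75 + 9(Pb + 15) = 60 + 9Pb. Setting this equal to demand: 375 - 1.5Pb = 60 + 9Pb, so Pb = 30.
Sellers receive Ps = 30 + 15 = 45; x' = 375 − 1.5·30 = 330.
The subsidy expands output by 330 − 2175/7 = 135/7 past the efficient level; on those units the gap between marginal cost and willingness to pay runs from 0 up to 15.
DWL = ½ × 15 × 135/7 = 2025/14.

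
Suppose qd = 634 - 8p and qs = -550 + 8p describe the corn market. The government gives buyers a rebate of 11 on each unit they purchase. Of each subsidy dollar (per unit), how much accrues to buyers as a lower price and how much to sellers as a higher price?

Buyers gain 5.5 per unit; sellers gain 5.5 per unit

Pre-subsidy: 634 - 8p = -550 + 8p gives p* = 74, q* = 42.
With the rebate, buyers effectively pay pb = ps − 11, where ps is the price sellers receive.
Demand in terms of ps becomes qd = 634 − 8(ps − 11) = 722 - 8ps. Setting this equal to supply: 722 - 8ps = -550 + 8ps, so ps = 79.5.
Buyers pay pb = 79.5 − 11 = 68.5; q' = -550 + 8·79.5 = 86.
Buyers' price falls by p* − pb = 74 − 68.5 = 5.5; sellers' price rises by ps − p* = 79.5 − 74 = 5.5.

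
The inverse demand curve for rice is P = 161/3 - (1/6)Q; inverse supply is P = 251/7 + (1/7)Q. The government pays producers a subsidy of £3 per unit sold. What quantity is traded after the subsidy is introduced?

Q' = 874/13

Pre-subsidy: 161/3 - (1/6)Q = 251/7 + (1/7)Q gives Q* = 748/13 and P* = 573/13.
With the subsidy, sellers receive Ps = Pb + 3 for each unit, where Pb is the price buyers pay.
On the curves, Pb = 161/3 - (1/6)Q and Ps = 251/7 + (1/7)Q; the wedge Ps − Pb = 3 gives 251/7 + (1/7)Q − (161/3 - (1/6)Q) = 3, so Q' = 874/13.
Then Pb = 161/3 − (1/6)·(874/13) = 552/13 and Ps = 251/7 + (1/7)·(874/13) = 591/13.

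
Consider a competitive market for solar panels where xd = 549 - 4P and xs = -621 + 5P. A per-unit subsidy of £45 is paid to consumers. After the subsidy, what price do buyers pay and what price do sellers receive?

Pre-subsidy: 549 - 4P = -621 + 5P gives P* = 130, x* = 29.
With the rebate, buyers effectively pay Pb = Ps − 45, where Ps is the price sellers receive.
Demand in terms of Ps becomes xd = 549 − 4(Ps − 45) = 729 - 4Ps. Setting this equal to supply: 729 - 4Ps = -621 + 5Ps, so Ps = 150.
Buyers pay Pb = 150 − 45 = 105; x' = -621 + 5·150 = 129.

Buyers pay £105; sellers receive £150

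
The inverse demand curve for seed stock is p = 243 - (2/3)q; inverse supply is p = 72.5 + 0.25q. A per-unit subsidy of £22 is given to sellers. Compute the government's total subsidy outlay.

Pre-subsidy: 243 - (2/3)q = 72.5 + 0.25q gives q* = 186 and p* = 119.
With the subsidy, sellers receive ps = pb + 22 for each unit, where pb is the price buyers pay.
On the curves, pb = 243 - (2/3)q and ps = 72.5 + 0.25q; the wedge ps − pb = 22 gives 72.5 + 0.25q − (243 - (2/3)q) = 22, so q' = 210.
Then pb = 243 − (2/3)·210 = 103 and ps = 72.5 + 0.25·210 = 125.
Government outlay = subsidy × quantity = 22 × 210 = 4620.

Government cost = £4620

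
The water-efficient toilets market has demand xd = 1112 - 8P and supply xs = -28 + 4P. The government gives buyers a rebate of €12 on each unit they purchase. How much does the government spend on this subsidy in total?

Pre-subsidy: 1112 - 8P = -28 + 4P gives P* = 95, x* = 352.
With the rebate, buyers effectively pay Pb = Ps − 12, where Ps is the price sellers receive.
Demand in terms of Ps becomes xd = 1112 − 8(Ps − 12) = 1208 - 8Ps. Setting this equal to supply: 1208 - 8Ps = -28 + 4Ps, so Ps = 103.
Buyers pay Pb = 103 − 12 = 91; x' = -28 + 4·103 = 384.
Government outlay = subsidy × quantity = 12 × 384 = 4608.

Government cost = €4608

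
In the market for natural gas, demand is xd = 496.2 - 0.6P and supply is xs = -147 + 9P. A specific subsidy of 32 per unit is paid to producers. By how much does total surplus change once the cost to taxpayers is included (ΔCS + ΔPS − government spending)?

Net change in total surplus = -288

Pre-subsidy: 496.2 - 0.6P = -147 + 9P gives P* = 67, x* = 456.
With the subsidy, sellers receive Ps = Pb + 32 for each unit, where Pb is the price buyers pay.
Supply in terms of Pb becomes xs = -147 + 9(Pb + 32) = 141 + 9Pb. Setting this equal to demand: 496.2 - 0.6Pb = 141 + 9Pb, so Pb = 37.
Sellers receive Ps = 37 + 32 = 69; x' = 496.2 − 0.6·37 = 474.
ΔCS = ½(456 + 474)(67 − 37) = 13950; ΔPS = ½(456 + 474)(69 − 67) = 930.
Government spending = 32 × 474 = 15168.
Net change = 13950 + 930 − 15168 = -288. The loss equals the DWL triangle ½·32·18.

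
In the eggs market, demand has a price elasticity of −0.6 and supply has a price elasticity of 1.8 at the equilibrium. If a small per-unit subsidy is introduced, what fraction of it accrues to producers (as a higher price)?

Producer share = 0.25

For a small subsidy around the equilibrium, the benefit split depends on the relative slopes, which at a point are proportional to the elasticities.
Buyer share = εs/(εs + |εd|) = 1.8/(1.8 + 0.6) = 0.75; seller share = |εd|/(εs + |εd|) = 0.25.
So producers capture 0.25 of the subsidy.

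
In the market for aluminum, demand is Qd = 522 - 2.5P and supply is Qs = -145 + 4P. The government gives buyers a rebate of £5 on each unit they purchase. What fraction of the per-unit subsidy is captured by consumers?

Consumer share = 8/13

Pre-subsidy: 522 - 2.5P = -145 + 4P gives P* = 1334/13, Q* = 3451/13.
With the rebate, buyers effectively pay Pb = Ps − 5, where Ps is the price sellers receive.
Demand in terms of Ps becomes Qd = 522 − 2.5(Ps − 5) = 534.5 - 2.5Ps. Setting this equal to supply: 534.5 - 2.5Ps = -145 + 4Ps, so Ps = 1359/13.
Buyers pay Pb = 1359/13 − 5 = 1294/13; Q' = -145 + 4·(1359/13) = 3551/13.
Buyers' price falls by P* − Pb = 1334/13 − 1294/13 = 40/13; sellers' price rises by Ps − P* = 1359/13 − 1334/13 = 25/13.
So consumers capture (40/13)/5 = 8/13 of each unit of subsidy.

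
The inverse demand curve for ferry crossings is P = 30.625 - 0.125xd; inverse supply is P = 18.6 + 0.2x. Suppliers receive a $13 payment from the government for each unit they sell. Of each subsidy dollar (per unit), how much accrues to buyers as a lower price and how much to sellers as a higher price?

Pre-subsidy: 30.625 - 0.125x = 18.6 + 0.2x gives x* = 37 and P* = 26.
With the subsidy, sellers receive Ps = Pb + 13 for each unit, where Pb is the price buyers pay.
On the curves, Pb = 30.625 - 0.125x and Ps = 18.6 + 0.2x; the wedge Ps − Pb = 13 gives 18.6 + 0.2x − (30.625 - 0.125x) = 13, so x' = 77.
Then Pb = 30.625 − 0.125·77 = 21 and Ps = 18.6 + 0.2·77 = 34.
Buyers' price falls by P* − Pb = 26 − 21 = 5; sellers' price rises by Ps − P* = 34 − 26 = 8.

Buyers gain $5 per unit; sellers gain $8 per unit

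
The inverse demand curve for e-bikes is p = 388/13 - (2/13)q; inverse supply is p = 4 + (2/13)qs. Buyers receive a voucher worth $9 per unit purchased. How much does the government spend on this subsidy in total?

Government cost = $1019.25

Pre-subsidy: 388/13 - (2/13)q = 4 + (2/13)q gives q* = 84 and p* = 220/13.
With the rebate, buyers effectively pay pb = ps − 9, where ps is the price sellers receive.
On the curves, pb = 388/13 - (2/13)q and ps = 4 + (2/13)q; the wedge ps − pb = 9 gives 4 + (2/13)q − (388/13 - (2/13)q) = 9, so q' = 113.25.
Then pb = 388/13 − (2/13)·113.25 = 323/26 and ps = 4 + (2/13)·113.25 = 557/26.
Government outlay = subsidy × quantity = 9 × 113.25 = 1019.25.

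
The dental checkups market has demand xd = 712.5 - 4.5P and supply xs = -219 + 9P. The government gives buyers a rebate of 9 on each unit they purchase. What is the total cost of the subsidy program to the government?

Pre-subsidy: 712.5 - 4.5P = -219 + 9P gives P* = 69, x* = 402.
With the rebate, buyers effectively pay Pb = Ps − 9, where Ps is the price sellers receive.
Demand in terms of Ps becomes xd = 712.5 − 4.5(Ps − 9) = 753 - 4.5Ps. Setting this equal to supply: 753 - 4.5Ps = -219 + 9Ps, so Ps = 72.
Buyers pay Pb = 72 − 9 = 63; x' = -219 + 9·72 = 429.
Government outlay = subsidy × quantity = 9 × 429 = 3861.

Government cost = 3861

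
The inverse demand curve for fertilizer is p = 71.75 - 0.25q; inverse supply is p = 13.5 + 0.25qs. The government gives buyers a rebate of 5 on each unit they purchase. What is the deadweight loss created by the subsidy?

Deadweight loss = 25

Pre-subsidy: 71.75 - 0.25q = 13.5 + 0.25q gives q* = 116.5 and p* = 42.625.
With the rebate, buyers effectively pay pb = ps − 5, where ps is the price sellers receive.
On the curves, pb = 71.75 - 0.25q and ps = 13.5 + 0.25q; the wedge ps − pb = 5 gives 13.5 + 0.25q − (71.75 - 0.25q) = 5, so q' = 126.5.
Then pb = 71.75 − 0.25·126.5 = 40.125 and ps = 13.5 + 0.25·126.5 = 45.125.
The subsidy expands output by 126.5 − 116.5 = 10 past the efficient level; on those units the gap between marginal cost and willingness to pay runs from 0 up to 5.
DWL = ½ × 5 × 10 = 25.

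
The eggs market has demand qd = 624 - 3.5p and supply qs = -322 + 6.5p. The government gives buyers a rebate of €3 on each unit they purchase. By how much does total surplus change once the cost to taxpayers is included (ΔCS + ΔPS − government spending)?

Pre-subsidy: 624 - 3.5p = -322 + 6.5p gives p* = 94.6, q* = 292.9.
With the rebate, buyers effectively pay pb = ps − 3, where ps is the price sellers receive.
Demand in terms of ps becomes qd = 624 − 3.5(ps − 3) = 634.5 - 3.5ps. Setting this equal to supply: 634.5 - 3.5ps = -322 + 6.5ps, so ps = 95.65.
Buyers pay pb = 95.65 − 3 = 92.65; q' = -322 + 6.5·95.65 = 299.725.
ΔCS = ½(292.9 + 299.725)(94.6 − 92.65) = 577.809375; ΔPS = ½(292.9 + 299.725)(95.65 − 94.6) = 311.128125.
Government spending = 3 × 299.725 = 899.175.
Net change = 577.809375 + 311.128125 − 899.175 = -10.2375. The loss equals the DWL triangle ½·3·6.825.

Net change in total surplus = -€10.2375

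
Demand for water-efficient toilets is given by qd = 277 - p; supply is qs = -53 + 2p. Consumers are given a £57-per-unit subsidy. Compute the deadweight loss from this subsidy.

Deadweight loss = £1083

Pre-subsidy: 277 - p = -53 + 2p gives p* = 110, q* = 167.
With the rebate, buyers effectively pay pb = ps − 57, where ps is the price sellers receive.
Demand in terms of ps becomes qd = 277 − 1(ps − 57) = 334 - ps. Setting this equal to supply: 334 - ps = -53 + 2ps, so ps = 129.
Buyers pay pb = 129 − 57 = 72; q' = -53 + 2·129 = 205.
The subsidy expands output by 205 − 167 = 38 past the efficient level; on those units the gap between marginal cost and willingness to pay runs from 0 up to 57.
DWL = ½ × 57 × 38 = 1083.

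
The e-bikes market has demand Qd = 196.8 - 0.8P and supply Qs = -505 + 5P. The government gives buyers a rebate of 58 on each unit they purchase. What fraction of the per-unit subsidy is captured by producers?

Pre-subsidy: 196.8 - 0.8P = -505 + 5P gives P* = 121, Q* = 100.
With the rebate, buyers effectively pay Pb = Ps − 58, where Ps is the price sellers receive.
Demand in terms of Ps becomes Qd = 196.8 − 0.8(Ps − 58) = 243.2 - 0.8Ps. Setting this equal to supply: 243.2 - 0.8Ps = -505 + 5Ps, so Ps = 129.
Buyers pay Pb = 129 − 58 = 71; Q' = -505 + 5·129 = 140.
Buyers' price falls by P* − Pb = 121 − 71 = 50; sellers' price rises by Ps − P* = 129 − 121 = 8.
So producers capture 8/58 = 4/29 of each unit of subsidy.

Producer share = 4/29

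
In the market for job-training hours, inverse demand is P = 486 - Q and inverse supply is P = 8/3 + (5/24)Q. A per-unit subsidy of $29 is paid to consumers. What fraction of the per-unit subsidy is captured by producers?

Pre-subsidy: 486 - Q = 8/3 + (5/24)Q gives Q* = 400 and P* = 86.
With the rebate, buyers effectively pay Pb = Ps − 29, where Ps is the price sellers receive.
On the curves, Pb = 486 - Q and Ps = 8/3 + (5/24)Q; the wedge Ps − Pb = 29 gives 8/3 + (5/24)Q − (486 - Q) = 29, so Q' = 424.
Then Pb = 486 − 1·424 = 62 and Ps = 8/3 + (5/24)·424 = 91.
Buyers' price falls by P* − Pb = 86 − 62 = 24; sellers' price rises by Ps − P* = 91 − 86 = 5.
So producers capture 5/29 = 5/29 of each unit of subsidy.

Producer share = 5/29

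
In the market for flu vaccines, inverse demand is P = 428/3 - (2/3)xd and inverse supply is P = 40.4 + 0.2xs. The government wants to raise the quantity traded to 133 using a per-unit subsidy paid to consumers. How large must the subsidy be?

At x = 133, from the demand curve buyers pay Pb = 428/3 − (2/3)·133 = 54; from the supply curve sellers need Ps = 40.4 + 0.2·133 = 67.
The subsidy must fill the gap: s = Ps − Pb = 67 − 54 = 13.

Required subsidy s = 13 per unit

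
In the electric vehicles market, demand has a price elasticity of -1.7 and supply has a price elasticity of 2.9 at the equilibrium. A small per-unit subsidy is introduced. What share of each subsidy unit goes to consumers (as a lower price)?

Consumer share = 29/46

For a small subsidy around the equilibrium, the benefit split depends on the relative slopes, which at a point are proportional to the elasticities.
Buyer share = εs/(εs + |εd|) = 2.9/(2.9 + 1.7) = 29/46; seller share = |εd|/(εs + |εd|) = 17/46.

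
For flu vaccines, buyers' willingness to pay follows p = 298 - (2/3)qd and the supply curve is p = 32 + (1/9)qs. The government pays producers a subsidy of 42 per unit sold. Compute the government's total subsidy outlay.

Government cost = 16632

Pre-subsidy: 298 - (2/3)q = 32 + (1/9)q gives q* = 342 and p* = 70.
With the subsidy, sellers receive ps = pb + 42 for each unit, where pb is the price buyers pay.
On the curves, pb = 298 - (2/3)q and ps = 32 + (1/9)q; the wedge ps − pb = 42 gives 32 + (1/9)q − (298 - (2/3)q) = 42, so q' = 396.
Then pb = 298 − (2/3)·396 = 34 and ps = 32 + (1/9)·396 = 76.
Government outlay = subsidy × quantity = 42 × 396 = 16632.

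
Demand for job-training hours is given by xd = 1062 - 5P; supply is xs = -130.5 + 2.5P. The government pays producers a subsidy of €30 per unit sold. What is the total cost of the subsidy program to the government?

Government cost = €9510

Pre-subsidy: 1062 - 5P = -130.5 + 2.5P gives P* = 159, x* = 267.
With the subsidy, sellers receive Ps = Pb + 30 for each unit, where Pb is the price buyers pay.
Supply in terms of Pb becomes xs = -130.5 + 2.5(Pb + 30) = -55.5 + 2.5Pb. Setting this equal to demand: 1062 - 5Pb = -55.5 + 2.5Pb, so Pb = 149.
Sellers receive Ps = 149 + 30 = 179; x' = 1062 − 5·149 = 317.
Government outlay = subsidy × quantity = 30 × 317 = 9510.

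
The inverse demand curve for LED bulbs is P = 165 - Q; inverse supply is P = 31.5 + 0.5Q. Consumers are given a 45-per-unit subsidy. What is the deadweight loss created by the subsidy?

Pre-subsidy: 165 - Q = 31.5 + 0.5Q gives Q* = 89 and P* = 76.
With the rebate, buyers effectively pay Pb = Ps − 45, where Ps is the price sellers receive.
On the curves, Pb = 165 - Q and Ps = 31.5 + 0.5Q; the wedge Ps − Pb = 45 gives 31.5 + 0.5Q − (165 - Q) = 45, so Q' = 119.
Then Pb = 165 − 1·119 = 46 and Ps = 31.5 + 0.5·119 = 91.
The subsidy expands output by 119 − 89 = 30 past the efficient level; on those units the gap between marginal cost and willingness to pay runs from 0 up to 45.
DWL = ½ × 45 × 30 = 675.

Deadweight loss = 675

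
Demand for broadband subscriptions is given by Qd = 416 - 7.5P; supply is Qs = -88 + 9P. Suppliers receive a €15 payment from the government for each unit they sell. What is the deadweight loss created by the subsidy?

Pre-subsidy: 416 - 7.5P = -88 + 9P gives P* = 336/11, Q* = 2056/11.
With the subsidy, sellers receive Ps = Pb + 15 for each unit, where Pb is the price buyers pay.
Supply in terms of Pb becomes Qs = -88 + 9(Pb + 15) = 47 + 9Pb. Setting this equal to demand: 416 - 7.5Pb = 47 + 9Pb, so Pb = 246/11.
Sellers receive Ps = 246/11 + 15 = 411/11; Q' = 416 − 7.5·(246/11) = 2731/11.
The subsidy expands output by 2731/11 − 2056/11 = 675/11 past the efficient level; on those units the gap between marginal cost and willingness to pay runs from 0 up to 15.
DWL = ½ × 15 × 675/11 = 10125/22.

Deadweight loss = 10125/22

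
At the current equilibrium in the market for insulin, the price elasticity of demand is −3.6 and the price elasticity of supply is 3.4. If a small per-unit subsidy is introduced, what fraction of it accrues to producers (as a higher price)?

For a small subsidy around the equilibrium, the benefit split depends on the relative slopes, which at a point are proportional to the elasticities.
Buyer share = εs/(εs + |εd|) = 3.4/(3.4 + 3.6) = 17/35; seller share = |εd|/(εs + |εd|) = 18/35.
So producers capture 18/35 of the subsidy.

Producer share = 18/35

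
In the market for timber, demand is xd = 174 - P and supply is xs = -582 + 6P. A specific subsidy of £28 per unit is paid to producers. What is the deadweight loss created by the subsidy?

Pre-subsidy: 174 - P = -582 + 6P gives P* = 108, x* = 66.
With the subsidy, sellers receive Ps = Pb + 28 for each unit, where Pb is the price buyers pay.
Supply in terms of Pb becomes xs = -582 + 6(Pb + 28) = -414 + 6Pb. Setting this equal to demand: 174 - Pb = -414 + 6Pb, so Pb = 84.
Sellers receive Ps = 84 + 28 = 112; x' = 174 − 1·84 = 90.
The subsidy expands output by 90 − 66 = 24 past the efficient level; on those units the gap between marginal cost and willingness to pay runs from 0 up to 28.
DWL = ½ × 28 × 24 = 336.

Deadweight loss = £336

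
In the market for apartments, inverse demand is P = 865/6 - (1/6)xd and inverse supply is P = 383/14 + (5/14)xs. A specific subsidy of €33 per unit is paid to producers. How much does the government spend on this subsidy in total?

Pre-subsidy: 865/6 - (1/6)x = 383/14 + (5/14)x gives x* = 223 and P* = 107.
With the subsidy, sellers receive Ps = Pb + 33 for each unit, where Pb is the price buyers pay.
On the curves, Pb = 865/6 - (1/6)x and Ps = 383/14 + (5/14)x; the wedge Ps − Pb = 33 gives 383/14 + (5/14)x − (865/6 - (1/6)x) = 33, so x' = 286.
Then Pb = 865/6 − (1/6)·286 = 96.5 and Ps = 383/14 + (5/14)·286 = 129.5.
Government outlay = subsidy × quantity = 33 × 286 = 9438.

Government cost = €9438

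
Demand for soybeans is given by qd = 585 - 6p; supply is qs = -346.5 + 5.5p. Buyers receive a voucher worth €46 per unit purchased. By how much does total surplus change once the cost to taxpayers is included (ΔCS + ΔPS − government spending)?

Net change in total surplus = -€3036

Pre-subsidy: 585 - 6p = -346.5 + 5.5p gives p* = 81, q* = 99.
With the rebate, buyers effectively pay pb = ps − 46, where ps is the price sellers receive.
Demand in terms of ps becomes qd = 585 − 6(ps − 46) = 861 - 6ps. Setting this equal to supply: 861 - 6ps = -346.5 + 5.5ps, so ps = 105.
Buyers pay pb = 105 − 46 = 59; q' = -346.5 + 5.5·105 = 231.
ΔCS = ½(99 + 231)(81 − 59) = 3630; ΔPS = ½(99 + 231)(105 − 81) = 3960.
Government spending = 46 × 231 = 10626.
Net change = 3630 + 3960 − 10626 = -3036. The loss equals the DWL triangle ½·46·132.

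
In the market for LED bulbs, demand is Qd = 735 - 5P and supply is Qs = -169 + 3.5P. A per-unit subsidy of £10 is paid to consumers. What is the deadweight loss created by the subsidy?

Deadweight loss = 1750/17

Pre-subsidy: 735 - 5P = -169 + 3.5P gives P* = 1808/17, Q* = 3455/17.
With the rebate, buyers effectively pay Pb = Ps − 10, where Ps is the price sellers receive.
Demand in terms of Ps becomes Qd = 735 − 5(Ps − 10) = 785 - 5Ps. Setting this equal to supply: 785 - 5Ps = -169 + 3.5Ps, so Ps = 1908/17.
Buyers pay Pb = 1908/17 − 10 = 1738/17; Q' = -169 + 3.5·(1908/17) = 3805/17.
The subsidy expands output by 3805/17 − 3455/17 = 350/17 past the efficient level; on those units the gap between marginal cost and willingness to pay runs from 0 up to 10.
DWL = ½ × 10 × 350/17 = 1750/17.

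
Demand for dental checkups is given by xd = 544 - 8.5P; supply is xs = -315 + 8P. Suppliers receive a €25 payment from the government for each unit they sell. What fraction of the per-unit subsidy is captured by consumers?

Consumer share = 16/33

Pre-subsidy: 544 - 8.5P = -315 + 8P gives P* = 1718/33, x* = 3349/33.
With the subsidy, sellers receive Ps = Pb + 25 for each unit, where Pb is the price buyers pay.
Supply in terms of Pb becomes xs = -315 + 8(Pb + 25) = -115 + 8Pb. Setting this equal to demand: 544 - 8.5Pb = -115 + 8Pb, so Pb = 1318/33.
Sellers receive Ps = 1318/33 + 25 = 2143/33; x' = 544 − 8.5·(1318/33) = 6749/33.
Buyers' price falls by P* − Pb = 1718/33 − 1318/33 = 400/33; sellers' price rises by Ps − P* = 2143/33 − 1718/33 = 425/33.
So consumers capture (400/33)/25 = 16/33 of each unit of subsidy.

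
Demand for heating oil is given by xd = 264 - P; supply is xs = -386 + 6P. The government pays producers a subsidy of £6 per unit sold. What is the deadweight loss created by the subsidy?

Deadweight loss = 108/7

Pre-subsidy: 264 - P = -386 + 6P gives P* = 650/7, x* = 1198/7.
With the subsidy, sellers receive Ps = Pb + 6 for each unit, where Pb is the price buyers pay.
Supply in terms of Pb becomes xs = -386 + 6(Pb + 6) = -350 + 6Pb. Setting this equal to demand: 264 - Pb = -350 + 6Pb, so Pb = 614/7.
Sellers receive Ps = 614/7 + 6 = 656/7; x' = 264 − 1·(614/7) = 1234/7.
The subsidy expands output by 1234/7 − 1198/7 = 36/7 past the efficient level; on those units the gap between marginal cost and willingness to pay runs from 0 up to 6.
DWL = ½ × 6 × 36/7 = 108/7.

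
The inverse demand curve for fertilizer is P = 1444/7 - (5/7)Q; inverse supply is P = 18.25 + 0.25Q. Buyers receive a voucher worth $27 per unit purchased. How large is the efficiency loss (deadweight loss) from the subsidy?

Deadweight loss = $378

Pre-subsidy: 1444/7 - (5/7)Q = 18.25 + 0.25Q gives Q* = 195 and P* = 67.
With the rebate, buyers effectively pay Pb = Ps − 27, where Ps is the price sellers receive.
On the curves, Pb = 1444/7 - (5/7)Q and Ps = 18.25 + 0.25Q; the wedge Ps − Pb = 27 gives 18.25 + 0.25Q − (1444/7 - (5/7)Q) = 27, so Q' = 223.
Then Pb = 1444/7 − (5/7)·223 = 47 and Ps = 18.25 + 0.25·223 = 74.
The subsidy expands output by 223 − 195 = 28 past the efficient level; on those units the gap between marginal cost and willingness to pay runs from 0 up to 27.
DWL = ½ × 27 × 28 = 378.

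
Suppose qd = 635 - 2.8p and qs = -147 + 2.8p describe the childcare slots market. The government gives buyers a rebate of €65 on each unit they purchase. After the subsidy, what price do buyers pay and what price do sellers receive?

Pre-subsidy: 635 - 2.8p = -147 + 2.8p gives p* = 1955/14, q* = 244.
With the rebate, buyers effectively pay pb = ps − 65, where ps is the price sellers receive.
Demand in terms of ps becomes qd = 635 − 2.8(ps − 65) = 817 - 2.8ps. Setting this equal to supply: 817 - 2.8ps = -147 + 2.8ps, so ps = 1205/7.
Buyers pay pb = 1205/7 − 65 = 750/7; q' = -147 + 2.8·(1205/7) = 335.

Buyers pay 750/7; sellers receive 1205/7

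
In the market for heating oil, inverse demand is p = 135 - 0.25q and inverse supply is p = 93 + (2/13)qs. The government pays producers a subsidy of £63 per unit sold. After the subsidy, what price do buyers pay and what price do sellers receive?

Pre-subsidy: 135 - 0.25q = 93 + (2/13)q gives q* = 104 and p* = 109.
With the subsidy, sellers receive ps = pb + 63 for each unit, where pb is the price buyers pay.
On the curves, pb = 135 - 0.25q and ps = 93 + (2/13)q; the wedge ps − pb = 63 gives 93 + (2/13)q − (135 - 0.25q) = 63, so q' = 260.
Then pb = 135 − 0.25·260 = 70 and ps = 93 + (2/13)·260 = 133.

Buyers pay £70; sellers receive £133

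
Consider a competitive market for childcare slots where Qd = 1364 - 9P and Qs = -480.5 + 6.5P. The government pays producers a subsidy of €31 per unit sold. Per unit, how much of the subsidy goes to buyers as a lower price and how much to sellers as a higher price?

Buyers gain €13 per unit; sellers gain €18 per unit

Pre-subsidy: 1364 - 9P = -480.5 + 6.5P gives P* = 119, Q* = 293.
With the subsidy, sellers receive Ps = Pb + 31 for each unit, where Pb is the price buyers pay.
Supply in terms of Pb becomes Qs = -480.5 + 6.5(Pb + 31) = -279 + 6.5Pb. Setting this equal to demand: 1364 - 9Pb = -279 + 6.5Pb, so Pb = 106.
Sellers receive Ps = 106 + 31 = 137; Q' = 1364 − 9·106 = 410.
Buyers' price falls by P* − Pb = 119 − 106 = 13; sellers' price rises by Ps − P* = 137 − 119 = 18.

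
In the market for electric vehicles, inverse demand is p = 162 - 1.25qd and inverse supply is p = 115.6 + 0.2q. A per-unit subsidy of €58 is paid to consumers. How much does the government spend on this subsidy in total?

Government cost = €4176

Pre-subsidy: 162 - 1.25q = 115.6 + 0.2q gives q* = 32 and p* = 122.
With the rebate, buyers effectively pay pb = ps − 58, where ps is the price sellers receive.
On the curves, pb = 162 - 1.25q and ps = 115.6 + 0.2q; the wedge ps − pb = 58 gives 115.6 + 0.2q − (162 - 1.25q) = 58, so q' = 72.
Then pb = 162 − 1.25·72 = 72 and ps = 115.6 + 0.2·72 = 130.
Government outlay = subsidy × quantity = 58 × 72 = 4176.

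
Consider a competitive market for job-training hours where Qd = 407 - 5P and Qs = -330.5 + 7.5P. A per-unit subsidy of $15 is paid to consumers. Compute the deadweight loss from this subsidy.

Pre-subsidy: 407 - 5P = -330.5 + 7.5P gives P* = 59, Q* = 112.
With the rebate, buyers effectively pay Pb = Ps − 15, where Ps is the price sellers receive.
Demand in terms of Ps becomes Qd = 407 − 5(Ps − 15) = 482 - 5Ps. Setting this equal to supply: 482 - 5Ps = -330.5 + 7.5Ps, so Ps = 65.
Buyers pay Pb = 65 − 15 = 50; Q' = -330.5 + 7.5·65 = 157.
The subsidy expands output by 157 − 112 = 45 past the efficient level; on those units the gap between marginal cost and willingness to pay runs from 0 up to 15.
DWL = ½ × 15 × 45 = 337.5.

Deadweight loss = $337.5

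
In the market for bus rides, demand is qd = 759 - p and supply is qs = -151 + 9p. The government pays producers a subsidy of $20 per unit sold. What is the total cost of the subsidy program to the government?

Pre-subsidy: 759 - p = -151 + 9p gives p* = 91, q* = 668.
With the subsidy, sellers receive ps = pb + 20 for each unit, where pb is the price buyers pay.
Supply in terms of pb becomes qs = -151 + 9(pb + 20) = 29 + 9pb. Setting this equal to demand: 759 - pb = 29 + 9pb, so pb = 73.
Sellers receive ps = 73 + 20 = 93; q' = 759 − 1·73 = 686.
Government outlay = subsidy × quantity = 20 × 686 = 13720.

Government cost = $13720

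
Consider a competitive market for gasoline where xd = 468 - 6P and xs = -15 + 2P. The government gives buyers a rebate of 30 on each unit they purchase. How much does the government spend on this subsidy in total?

Pre-subsidy: 468 - 6P = -15 + 2P gives P* = 60.375, x* = 105.75.
With the rebate, buyers effectively pay Pb = Ps − 30, where Ps is the price sellers receive.
Demand in terms of Ps becomes xd = 468 − 6(Ps − 30) = 648 - 6Ps. Setting this equal to supply: 648 - 6Ps = -15 + 2Ps, so Ps = 82.875.
Buyers pay Pb = 82.875 − 30 = 52.875; x' = -15 + 2·82.875 = 150.75.
Government outlay = subsidy × quantity = 30 × 150.75 = 4522.5.

Government cost = 4522.5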